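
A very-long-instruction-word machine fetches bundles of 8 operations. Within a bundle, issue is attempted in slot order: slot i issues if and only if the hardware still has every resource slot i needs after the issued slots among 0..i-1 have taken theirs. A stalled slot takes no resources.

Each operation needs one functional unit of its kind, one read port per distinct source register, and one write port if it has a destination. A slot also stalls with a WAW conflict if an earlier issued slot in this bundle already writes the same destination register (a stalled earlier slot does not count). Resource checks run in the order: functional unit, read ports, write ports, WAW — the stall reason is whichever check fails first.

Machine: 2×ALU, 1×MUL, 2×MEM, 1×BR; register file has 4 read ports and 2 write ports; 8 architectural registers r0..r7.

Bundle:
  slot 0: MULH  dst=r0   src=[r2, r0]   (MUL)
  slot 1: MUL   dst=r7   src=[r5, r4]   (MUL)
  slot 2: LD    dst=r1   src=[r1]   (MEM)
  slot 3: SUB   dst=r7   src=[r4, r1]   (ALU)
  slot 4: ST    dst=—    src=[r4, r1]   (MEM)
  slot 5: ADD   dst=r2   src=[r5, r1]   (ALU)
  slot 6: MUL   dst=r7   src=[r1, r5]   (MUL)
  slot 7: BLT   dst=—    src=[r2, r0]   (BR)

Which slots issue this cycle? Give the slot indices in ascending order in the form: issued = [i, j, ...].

issued = [0, 2]

(0) want 1×MUL +2rd +1wr — yes → AL2|MU0|ME2|BR1|rd2|wr1
(1) want 1×MUL +2rd +1wr — FU → AL2|MU0|ME2|BR1|rd2|wr1
(2) want 1×MEM +1rd +1wr — yes → AL2|MU0|ME1|BR1|rd1|wr0
(3) want 1×ALU +2rd +1wr — RD_PORT → AL2|MU0|ME1|BR1|rd1|wr0
(4) want 1×MEM +2rd +0wr — RD_PORT → AL2|MU0|ME1|BR1|rd1|wr0
(5) want 1×ALU +2rd +1wr — RD_PORT → AL2|MU0|ME1|BR1|rd1|wr0
(6) want 1×MUL +2rd +1wr — FU → AL2|MU0|ME1|BR1|rd1|wr0
(7) want 1×BR +2rd +0wr — RD_PORT → AL2|MU0|ME1|BR1|rd1|wr0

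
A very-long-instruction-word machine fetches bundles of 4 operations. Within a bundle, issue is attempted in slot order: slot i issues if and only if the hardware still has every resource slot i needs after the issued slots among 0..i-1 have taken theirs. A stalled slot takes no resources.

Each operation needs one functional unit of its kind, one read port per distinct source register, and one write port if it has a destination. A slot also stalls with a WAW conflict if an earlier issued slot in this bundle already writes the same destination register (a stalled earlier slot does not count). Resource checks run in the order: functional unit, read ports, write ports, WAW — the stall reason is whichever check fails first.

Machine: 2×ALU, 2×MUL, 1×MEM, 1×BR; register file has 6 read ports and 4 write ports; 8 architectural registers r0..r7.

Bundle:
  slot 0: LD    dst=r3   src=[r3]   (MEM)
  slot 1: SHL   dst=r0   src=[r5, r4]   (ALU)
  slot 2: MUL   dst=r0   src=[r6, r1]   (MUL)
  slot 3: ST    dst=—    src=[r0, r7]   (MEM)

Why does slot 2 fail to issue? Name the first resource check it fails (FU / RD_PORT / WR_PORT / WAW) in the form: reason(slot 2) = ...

reason(slot 2) = WAW

#0 MEM src=r3 dispatched  <A:2 Mu:2 Ld:0 B:1 rd:5 wr:3>
#1 ALU src=r5,r4 dispatched  <A:1 Mu:2 Ld:0 B:1 rd:3 wr:2>
#2 MUL src=r6,r1 held:WAW  <A:1 Mu:2 Ld:0 B:1 rd:3 wr:2>
#3 MEM src=r0,r7 held:FU  <A:1 Mu:2 Ld:0 B:1 rd:3 wr:2>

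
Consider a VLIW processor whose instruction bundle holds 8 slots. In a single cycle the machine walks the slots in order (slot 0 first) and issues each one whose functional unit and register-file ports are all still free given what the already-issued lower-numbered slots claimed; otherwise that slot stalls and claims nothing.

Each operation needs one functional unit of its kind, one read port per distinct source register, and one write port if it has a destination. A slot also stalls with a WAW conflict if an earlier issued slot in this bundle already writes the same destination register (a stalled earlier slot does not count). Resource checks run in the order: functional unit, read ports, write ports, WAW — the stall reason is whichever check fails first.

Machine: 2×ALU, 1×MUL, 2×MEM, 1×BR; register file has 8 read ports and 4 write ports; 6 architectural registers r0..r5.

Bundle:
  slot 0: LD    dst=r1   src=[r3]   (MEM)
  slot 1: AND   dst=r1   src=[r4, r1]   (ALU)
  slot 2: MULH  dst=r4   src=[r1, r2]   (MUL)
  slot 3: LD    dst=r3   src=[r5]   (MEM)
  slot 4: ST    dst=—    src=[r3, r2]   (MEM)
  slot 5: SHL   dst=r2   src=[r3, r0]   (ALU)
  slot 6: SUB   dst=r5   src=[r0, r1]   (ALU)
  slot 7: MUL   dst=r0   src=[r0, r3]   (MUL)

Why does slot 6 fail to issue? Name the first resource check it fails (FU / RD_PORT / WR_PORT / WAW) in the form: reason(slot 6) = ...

reason(slot 6) = WR_PORT

slot 0 (MEM): ISSUE — free A2,Mu1,Ld1,B1 rp7 wp3
slot 1 (ALU): stall WAW — free A2,Mu1,Ld1,B1 rp7 wp3
slot 2 (MUL): ISSUE — free A2,Mu0,Ld1,B1 rp5 wp2
slot 3 (MEM): ISSUE — free A2,Mu0,Ld0,B1 rp4 wp1
slot 4 (MEM): stall FU — free A2,Mu0,Ld0,B1 rp4 wp1
slot 5 (ALU): ISSUE — free A1,Mu0,Ld0,B1 rp2 wp0
slot 6 (ALU): stall WR_PORT — free A1,Mu0,Ld0,B1 rp2 wp0
slot 7 (MUL): stall FU — free A1,Mu0,Ld0,B1 rp2 wp0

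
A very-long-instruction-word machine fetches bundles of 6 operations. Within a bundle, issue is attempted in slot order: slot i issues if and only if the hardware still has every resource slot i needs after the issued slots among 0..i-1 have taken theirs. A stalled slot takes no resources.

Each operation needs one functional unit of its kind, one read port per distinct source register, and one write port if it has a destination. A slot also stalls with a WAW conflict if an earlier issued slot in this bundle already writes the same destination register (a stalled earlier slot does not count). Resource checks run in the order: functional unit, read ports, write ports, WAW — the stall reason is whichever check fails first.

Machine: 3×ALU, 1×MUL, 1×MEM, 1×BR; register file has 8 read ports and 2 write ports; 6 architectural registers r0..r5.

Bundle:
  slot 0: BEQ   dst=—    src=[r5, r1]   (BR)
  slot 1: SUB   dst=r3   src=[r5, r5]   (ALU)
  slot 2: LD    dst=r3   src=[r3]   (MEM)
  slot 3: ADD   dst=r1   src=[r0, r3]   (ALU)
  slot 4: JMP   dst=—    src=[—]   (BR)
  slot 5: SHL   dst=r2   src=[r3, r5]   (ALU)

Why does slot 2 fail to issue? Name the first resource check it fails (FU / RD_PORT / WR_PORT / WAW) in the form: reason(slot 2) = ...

(0) want 1×BR +2rd +0wr — yes → AL3|MU1|ME1|BR0|rd6|wr2
(1) want 1×ALU +1rd +1wr — yes → AL2|MU1|ME1|BR0|rd5|wr1
(2) want 1×MEM +1rd +1wr — WAW → AL2|MU1|ME1|BR0|rd5|wr1
(3) want 1×ALU +2rd +1wr — yes → AL1|MU1|ME1|BR0|rd3|wr0
(4) want 1×BR +0rd +0wr — FU → AL1|MU1|ME1|BR0|rd3|wr0
(5) want 1×ALU +2rd +1wr — WR_PORT → AL1|MU1|ME1|BR0|rd3|wr0

reason(slot 2) = WAW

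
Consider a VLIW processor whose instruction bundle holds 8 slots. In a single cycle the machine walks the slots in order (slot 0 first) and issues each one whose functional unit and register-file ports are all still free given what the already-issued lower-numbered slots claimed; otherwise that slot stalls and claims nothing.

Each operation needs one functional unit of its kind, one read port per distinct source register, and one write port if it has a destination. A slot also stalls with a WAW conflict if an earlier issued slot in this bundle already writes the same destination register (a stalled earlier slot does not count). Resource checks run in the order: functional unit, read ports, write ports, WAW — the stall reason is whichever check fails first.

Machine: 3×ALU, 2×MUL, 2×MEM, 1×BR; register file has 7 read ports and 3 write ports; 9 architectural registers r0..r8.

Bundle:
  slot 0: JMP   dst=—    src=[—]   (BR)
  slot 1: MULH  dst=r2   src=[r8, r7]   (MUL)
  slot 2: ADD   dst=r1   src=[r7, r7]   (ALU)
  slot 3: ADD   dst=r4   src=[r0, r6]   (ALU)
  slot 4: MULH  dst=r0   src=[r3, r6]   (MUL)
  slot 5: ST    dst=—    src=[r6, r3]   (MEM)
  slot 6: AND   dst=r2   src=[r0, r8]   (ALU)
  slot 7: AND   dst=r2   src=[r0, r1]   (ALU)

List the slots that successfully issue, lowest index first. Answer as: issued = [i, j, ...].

issued = [0, 1, 2, 3, 5]

  0. BR ⇒ go  {3A/2Mu/2Ld/0B | 7r 3w}
  1. MUL→r2 ⇒ go  {3A/1Mu/2Ld/0B | 5r 2w}
  2. ALU→r1 ⇒ go  {2A/1Mu/2Ld/0B | 4r 1w}
  3. ALU→r4 ⇒ go  {1A/1Mu/2Ld/0B | 2r 0w}
  4. MUL→r0 ⇒ no(WR_PORT)  {1A/1Mu/2Ld/0B | 2r 0w}
  5. MEM ⇒ go  {1A/1Mu/1Ld/0B | 0r 0w}
  6. ALU→r2 ⇒ no(RD_PORT)  {1A/1Mu/1Ld/0B | 0r 0w}
  7. ALU→r2 ⇒ no(RD_PORT)  {1A/1Mu/1Ld/0B | 0r 0w}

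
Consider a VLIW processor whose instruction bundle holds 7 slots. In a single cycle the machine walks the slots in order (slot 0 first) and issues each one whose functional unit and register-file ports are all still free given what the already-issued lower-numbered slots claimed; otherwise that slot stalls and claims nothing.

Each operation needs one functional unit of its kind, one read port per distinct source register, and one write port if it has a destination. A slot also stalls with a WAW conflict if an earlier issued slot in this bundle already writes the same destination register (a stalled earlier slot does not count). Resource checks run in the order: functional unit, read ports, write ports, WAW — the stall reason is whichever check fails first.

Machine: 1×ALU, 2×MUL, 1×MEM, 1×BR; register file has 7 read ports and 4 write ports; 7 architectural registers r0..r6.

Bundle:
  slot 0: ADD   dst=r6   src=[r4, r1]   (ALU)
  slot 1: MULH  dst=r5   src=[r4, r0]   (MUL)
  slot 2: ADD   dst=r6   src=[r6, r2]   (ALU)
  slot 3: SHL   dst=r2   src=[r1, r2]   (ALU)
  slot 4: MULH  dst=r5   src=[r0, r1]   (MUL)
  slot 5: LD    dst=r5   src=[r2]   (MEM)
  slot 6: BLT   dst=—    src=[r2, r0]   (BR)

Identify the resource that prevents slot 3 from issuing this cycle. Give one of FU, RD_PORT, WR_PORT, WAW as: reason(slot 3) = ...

slot 0 (ALU): ISSUE — free A0,Mu2,Ld1,B1 rp5 wp3
slot 1 (MUL): ISSUE — free A0,Mu1,Ld1,B1 rp3 wp2
slot 2 (ALU): stall FU — free A0,Mu1,Ld1,B1 rp3 wp2
slot 3 (ALU): stall FU — free A0,Mu1,Ld1,B1 rp3 wp2
slot 4 (MUL): stall WAW — free A0,Mu1,Ld1,B1 rp3 wp2
slot 5 (MEM): stall WAW — free A0,Mu1,Ld1,B1 rp3 wp2
slot 6 (BR): ISSUE — free A0,Mu1,Ld1,B0 rp1 wp2

reason(slot 3) = FU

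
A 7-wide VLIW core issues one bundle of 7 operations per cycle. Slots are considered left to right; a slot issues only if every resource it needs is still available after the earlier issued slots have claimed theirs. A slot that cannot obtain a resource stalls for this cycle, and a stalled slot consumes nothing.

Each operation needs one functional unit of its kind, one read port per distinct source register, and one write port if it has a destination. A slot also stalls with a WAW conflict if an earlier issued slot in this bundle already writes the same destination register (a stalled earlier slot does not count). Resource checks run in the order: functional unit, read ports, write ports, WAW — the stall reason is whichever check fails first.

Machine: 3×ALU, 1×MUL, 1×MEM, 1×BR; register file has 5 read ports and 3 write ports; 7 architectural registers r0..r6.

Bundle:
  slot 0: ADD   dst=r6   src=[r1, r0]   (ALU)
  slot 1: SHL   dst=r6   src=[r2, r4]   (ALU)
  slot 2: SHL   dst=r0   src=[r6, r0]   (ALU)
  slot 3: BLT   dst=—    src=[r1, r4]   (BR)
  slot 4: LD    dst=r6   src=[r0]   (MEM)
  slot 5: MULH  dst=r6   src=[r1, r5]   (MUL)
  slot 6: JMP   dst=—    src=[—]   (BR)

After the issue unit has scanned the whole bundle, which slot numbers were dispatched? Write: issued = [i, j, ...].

issued = [0, 2, 6]

#0 ALU src=r1,r0 dispatched  <A:2 Mu:1 Ld:1 B:1 rd:3 wr:2>
#1 ALU src=r2,r4 held:WAW  <A:2 Mu:1 Ld:1 B:1 rd:3 wr:2>
#2 ALU src=r6,r0 dispatched  <A:1 Mu:1 Ld:1 B:1 rd:1 wr:1>
#3 BR src=r1,r4 held:RD_PORT  <A:1 Mu:1 Ld:1 B:1 rd:1 wr:1>
#4 MEM src=r0 held:WAW  <A:1 Mu:1 Ld:1 B:1 rd:1 wr:1>
#5 MUL src=r1,r5 held:RD_PORT  <A:1 Mu:1 Ld:1 B:1 rd:1 wr:1>
#6 BR src=- dispatched  <A:1 Mu:1 Ld:1 B:0 rd:1 wr:1>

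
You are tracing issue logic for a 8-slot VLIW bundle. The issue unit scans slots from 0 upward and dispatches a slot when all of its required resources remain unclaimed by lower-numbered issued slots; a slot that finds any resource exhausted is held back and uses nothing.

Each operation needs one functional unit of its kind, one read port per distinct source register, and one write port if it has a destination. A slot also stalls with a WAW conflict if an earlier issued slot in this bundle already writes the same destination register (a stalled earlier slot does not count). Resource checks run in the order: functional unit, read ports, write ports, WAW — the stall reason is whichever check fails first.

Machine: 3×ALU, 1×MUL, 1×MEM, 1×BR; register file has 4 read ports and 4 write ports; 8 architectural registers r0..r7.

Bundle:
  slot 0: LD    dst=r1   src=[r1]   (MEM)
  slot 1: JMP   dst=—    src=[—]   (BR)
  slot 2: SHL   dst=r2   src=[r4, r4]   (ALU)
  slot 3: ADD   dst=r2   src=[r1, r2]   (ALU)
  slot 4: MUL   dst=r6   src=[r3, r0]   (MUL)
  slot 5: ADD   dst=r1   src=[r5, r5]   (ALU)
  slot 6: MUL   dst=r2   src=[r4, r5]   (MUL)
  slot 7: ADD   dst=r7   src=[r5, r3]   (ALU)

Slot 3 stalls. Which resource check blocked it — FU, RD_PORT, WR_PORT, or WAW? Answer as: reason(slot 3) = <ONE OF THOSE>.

reason(slot 3) = WAW

#0 MEM src=r1 dispatched  <A:3 Mu:1 Ld:0 B:1 rd:3 wr:3>
#1 BR src=- dispatched  <A:3 Mu:1 Ld:0 B:0 rd:3 wr:3>
#2 ALU src=r4,r4 dispatched  <A:2 Mu:1 Ld:0 B:0 rd:2 wr:2>
#3 ALU src=r1,r2 held:WAW  <A:2 Mu:1 Ld:0 B:0 rd:2 wr:2>
#4 MUL src=r3,r0 dispatched  <A:2 Mu:0 Ld:0 B:0 rd:0 wr:1>
#5 ALU src=r5,r5 held:RD_PORT  <A:2 Mu:0 Ld:0 B:0 rd:0 wr:1>
#6 MUL src=r4,r5 held:FU  <A:2 Mu:0 Ld:0 B:0 rd:0 wr:1>
#7 ALU src=r5,r3 held:RD_PORT  <A:2 Mu:0 Ld:0 B:0 rd:0 wr:1>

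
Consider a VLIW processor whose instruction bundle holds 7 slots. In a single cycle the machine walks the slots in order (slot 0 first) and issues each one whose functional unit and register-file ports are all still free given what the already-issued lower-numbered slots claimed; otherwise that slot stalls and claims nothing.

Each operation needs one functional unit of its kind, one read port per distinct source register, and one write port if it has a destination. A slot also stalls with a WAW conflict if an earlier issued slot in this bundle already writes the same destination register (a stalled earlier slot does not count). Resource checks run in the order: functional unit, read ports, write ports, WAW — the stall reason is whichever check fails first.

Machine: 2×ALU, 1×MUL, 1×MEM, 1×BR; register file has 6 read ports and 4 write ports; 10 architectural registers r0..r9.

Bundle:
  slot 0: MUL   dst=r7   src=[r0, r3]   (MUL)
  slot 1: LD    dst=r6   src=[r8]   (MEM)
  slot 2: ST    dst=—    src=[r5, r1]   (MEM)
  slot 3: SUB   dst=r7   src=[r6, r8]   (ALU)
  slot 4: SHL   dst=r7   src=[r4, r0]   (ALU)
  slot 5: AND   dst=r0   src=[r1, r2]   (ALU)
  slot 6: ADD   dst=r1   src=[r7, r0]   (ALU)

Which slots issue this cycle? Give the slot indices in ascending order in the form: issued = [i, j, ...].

(0) want 1×MUL +2rd +1wr — yes → AL2|MU0|ME1|BR1|rd4|wr3
(1) want 1×MEM +1rd +1wr — yes → AL2|MU0|ME0|BR1|rd3|wr2
(2) want 1×MEM +2rd +0wr — FU → AL2|MU0|ME0|BR1|rd3|wr2
(3) want 1×ALU +2rd +1wr — WAW → AL2|MU0|ME0|BR1|rd3|wr2
(4) want 1×ALU +2rd +1wr — WAW → AL2|MU0|ME0|BR1|rd3|wr2
(5) want 1×ALU +2rd +1wr — yes → AL1|MU0|ME0|BR1|rd1|wr1
(6) want 1×ALU +2rd +1wr — RD_PORT → AL1|MU0|ME0|BR1|rd1|wr1

issued = [0, 1, 5]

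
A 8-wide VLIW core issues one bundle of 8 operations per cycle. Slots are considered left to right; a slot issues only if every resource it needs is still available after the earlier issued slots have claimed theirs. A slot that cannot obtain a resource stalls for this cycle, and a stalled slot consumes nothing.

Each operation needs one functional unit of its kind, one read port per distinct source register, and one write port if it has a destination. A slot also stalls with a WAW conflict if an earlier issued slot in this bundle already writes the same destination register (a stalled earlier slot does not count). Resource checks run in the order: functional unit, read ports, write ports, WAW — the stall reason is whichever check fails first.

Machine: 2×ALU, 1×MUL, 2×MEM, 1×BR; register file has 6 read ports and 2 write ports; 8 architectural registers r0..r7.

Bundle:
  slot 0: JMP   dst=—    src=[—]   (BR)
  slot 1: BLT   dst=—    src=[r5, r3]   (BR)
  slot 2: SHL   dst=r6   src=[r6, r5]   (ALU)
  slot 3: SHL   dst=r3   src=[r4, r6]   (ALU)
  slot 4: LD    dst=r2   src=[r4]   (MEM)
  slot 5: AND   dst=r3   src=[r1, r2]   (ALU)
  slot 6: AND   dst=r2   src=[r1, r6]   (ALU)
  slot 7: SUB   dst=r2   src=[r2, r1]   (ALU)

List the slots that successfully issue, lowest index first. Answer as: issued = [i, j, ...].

issued = [0, 2, 3]

  0. BR ⇒ go  {2A/1Mu/2Ld/0B | 6r 2w}
  1. BR ⇒ no(FU)  {2A/1Mu/2Ld/0B | 6r 2w}
  2. ALU→r6 ⇒ go  {1A/1Mu/2Ld/0B | 4r 1w}
  3. ALU→r3 ⇒ go  {0A/1Mu/2Ld/0B | 2r 0w}
  4. MEM→r2 ⇒ no(WR_PORT)  {0A/1Mu/2Ld/0B | 2r 0w}
  5. ALU→r3 ⇒ no(FU)  {0A/1Mu/2Ld/0B | 2r 0w}
  6. ALU→r2 ⇒ no(FU)  {0A/1Mu/2Ld/0B | 2r 0w}
  7. ALU→r2 ⇒ no(FU)  {0A/1Mu/2Ld/0B | 2r 0w}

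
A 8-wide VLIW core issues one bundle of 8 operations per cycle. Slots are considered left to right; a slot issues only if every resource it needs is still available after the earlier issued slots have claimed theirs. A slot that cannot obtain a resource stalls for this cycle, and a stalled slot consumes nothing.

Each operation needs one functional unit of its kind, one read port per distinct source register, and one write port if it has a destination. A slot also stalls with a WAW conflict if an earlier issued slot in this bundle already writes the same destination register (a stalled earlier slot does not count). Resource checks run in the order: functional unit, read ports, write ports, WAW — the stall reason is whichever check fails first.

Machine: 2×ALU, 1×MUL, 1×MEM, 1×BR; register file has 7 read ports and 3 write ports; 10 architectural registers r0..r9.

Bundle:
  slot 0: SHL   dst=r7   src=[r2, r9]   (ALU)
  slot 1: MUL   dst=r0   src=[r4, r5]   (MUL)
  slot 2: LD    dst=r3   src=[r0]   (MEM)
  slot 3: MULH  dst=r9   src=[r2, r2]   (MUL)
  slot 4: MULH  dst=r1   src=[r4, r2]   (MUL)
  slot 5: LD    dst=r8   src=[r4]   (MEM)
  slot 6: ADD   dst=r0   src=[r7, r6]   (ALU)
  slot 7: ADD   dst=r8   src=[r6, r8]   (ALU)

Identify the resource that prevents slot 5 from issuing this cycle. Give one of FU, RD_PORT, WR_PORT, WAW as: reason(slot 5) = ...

  0. ALU→r7 ⇒ go  {1A/1Mu/1Ld/1B | 5r 2w}
  1. MUL→r0 ⇒ go  {1A/0Mu/1Ld/1B | 3r 1w}
  2. MEM→r3 ⇒ go  {1A/0Mu/0Ld/1B | 2r 0w}
  3. MUL→r9 ⇒ no(FU)  {1A/0Mu/0Ld/1B | 2r 0w}
  4. MUL→r1 ⇒ no(FU)  {1A/0Mu/0Ld/1B | 2r 0w}
  5. MEM→r8 ⇒ no(FU)  {1A/0Mu/0Ld/1B | 2r 0w}
  6. ALU→r0 ⇒ no(WR_PORT)  {1A/0Mu/0Ld/1B | 2r 0w}
  7. ALU→r8 ⇒ no(WR_PORT)  {1A/0Mu/0Ld/1B | 2r 0w}

reason(slot 5) = FU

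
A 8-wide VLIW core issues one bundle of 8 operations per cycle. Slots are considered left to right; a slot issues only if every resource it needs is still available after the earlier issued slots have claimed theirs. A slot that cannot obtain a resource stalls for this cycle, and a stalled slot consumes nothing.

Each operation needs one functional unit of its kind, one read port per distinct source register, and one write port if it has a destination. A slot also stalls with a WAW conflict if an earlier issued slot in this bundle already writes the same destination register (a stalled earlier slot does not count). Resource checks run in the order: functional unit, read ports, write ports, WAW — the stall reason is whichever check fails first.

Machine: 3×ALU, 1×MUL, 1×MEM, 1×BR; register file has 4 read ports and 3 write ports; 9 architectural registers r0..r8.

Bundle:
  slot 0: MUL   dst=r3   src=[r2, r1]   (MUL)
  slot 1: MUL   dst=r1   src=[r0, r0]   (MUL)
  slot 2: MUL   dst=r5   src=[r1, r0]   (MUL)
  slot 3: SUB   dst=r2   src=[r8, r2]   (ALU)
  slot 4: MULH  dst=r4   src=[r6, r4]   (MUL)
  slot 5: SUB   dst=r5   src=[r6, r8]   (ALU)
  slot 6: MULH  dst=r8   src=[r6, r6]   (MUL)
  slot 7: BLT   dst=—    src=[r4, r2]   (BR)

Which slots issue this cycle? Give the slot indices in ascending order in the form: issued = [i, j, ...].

issued = [0, 3]

[0] MUL needs rd=2 wr=1: ok; after: ALU=3 MUL=0 MEM=1 BR=1, R=2, W=2
[1] MUL needs rd=1 wr=1: FU; after: ALU=3 MUL=0 MEM=1 BR=1, R=2, W=2
[2] MUL needs rd=2 wr=1: FU; after: ALU=3 MUL=0 MEM=1 BR=1, R=2, W=2
[3] ALU needs rd=2 wr=1: ok; after: ALU=2 MUL=0 MEM=1 BR=1, R=0, W=1
[4] MUL needs rd=2 wr=1: FU; after: ALU=2 MUL=0 MEM=1 BR=1, R=0, W=1
[5] ALU needs rd=2 wr=1: RD_PORT; after: ALU=2 MUL=0 MEM=1 BR=1, R=0, W=1
[6] MUL needs rd=1 wr=1: FU; after: ALU=2 MUL=0 MEM=1 BR=1, R=0, W=1
[7] BR needs rd=2 wr=0: RD_PORT; after: ALU=2 MUL=0 MEM=1 BR=1, R=0, W=1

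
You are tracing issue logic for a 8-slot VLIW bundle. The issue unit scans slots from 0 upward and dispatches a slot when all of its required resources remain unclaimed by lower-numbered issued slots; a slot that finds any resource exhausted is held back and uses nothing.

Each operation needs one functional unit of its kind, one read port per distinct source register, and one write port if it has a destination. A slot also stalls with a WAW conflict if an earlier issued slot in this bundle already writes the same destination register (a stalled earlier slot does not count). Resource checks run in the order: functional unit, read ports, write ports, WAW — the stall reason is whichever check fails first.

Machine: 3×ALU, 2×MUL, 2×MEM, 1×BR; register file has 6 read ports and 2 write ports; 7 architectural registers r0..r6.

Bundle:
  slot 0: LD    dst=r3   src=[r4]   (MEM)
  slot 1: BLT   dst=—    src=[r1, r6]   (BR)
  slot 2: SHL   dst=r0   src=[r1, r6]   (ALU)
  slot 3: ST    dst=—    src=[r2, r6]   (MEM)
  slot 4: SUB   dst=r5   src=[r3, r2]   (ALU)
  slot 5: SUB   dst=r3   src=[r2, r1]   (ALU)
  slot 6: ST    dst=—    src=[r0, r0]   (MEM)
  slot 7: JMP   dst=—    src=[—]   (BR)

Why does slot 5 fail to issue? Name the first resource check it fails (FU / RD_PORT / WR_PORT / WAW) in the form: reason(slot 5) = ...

(0) want 1×MEM +1rd +1wr — yes → AL3|MU2|ME1|BR1|rd5|wr1
(1) want 1×BR +2rd +0wr — yes → AL3|MU2|ME1|BR0|rd3|wr1
(2) want 1×ALU +2rd +1wr — yes → AL2|MU2|ME1|BR0|rd1|wr0
(3) want 1×MEM +2rd +0wr — RD_PORT → AL2|MU2|ME1|BR0|rd1|wr0
(4) want 1×ALU +2rd +1wr — RD_PORT → AL2|MU2|ME1|BR0|rd1|wr0
(5) want 1×ALU +2rd +1wr — RD_PORT → AL2|MU2|ME1|BR0|rd1|wr0
(6) want 1×MEM +1rd +0wr — yes → AL2|MU2|ME0|BR0|rd0|wr0
(7) want 1×BR +0rd +0wr — FU → AL2|MU2|ME0|BR0|rd0|wr0

reason(slot 5) = RD_PORT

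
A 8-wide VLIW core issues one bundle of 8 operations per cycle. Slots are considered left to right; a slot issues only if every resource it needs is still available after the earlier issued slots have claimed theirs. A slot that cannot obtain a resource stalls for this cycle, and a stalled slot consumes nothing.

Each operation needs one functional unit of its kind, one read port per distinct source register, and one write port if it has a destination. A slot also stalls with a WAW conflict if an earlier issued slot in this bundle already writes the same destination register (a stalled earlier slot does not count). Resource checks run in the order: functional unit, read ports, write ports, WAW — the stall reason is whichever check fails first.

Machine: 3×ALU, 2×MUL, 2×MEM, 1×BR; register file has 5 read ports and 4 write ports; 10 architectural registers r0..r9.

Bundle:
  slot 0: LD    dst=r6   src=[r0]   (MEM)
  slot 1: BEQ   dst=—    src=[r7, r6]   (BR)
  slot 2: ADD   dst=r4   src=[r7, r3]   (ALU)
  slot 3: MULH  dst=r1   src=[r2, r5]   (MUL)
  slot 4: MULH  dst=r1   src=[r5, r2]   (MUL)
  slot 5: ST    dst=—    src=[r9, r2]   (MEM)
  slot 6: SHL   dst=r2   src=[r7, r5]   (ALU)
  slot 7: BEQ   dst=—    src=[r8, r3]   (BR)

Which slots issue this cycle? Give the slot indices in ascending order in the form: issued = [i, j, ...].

issued = [0, 1, 2]

  0. MEM→r6 ⇒ go  {3A/2Mu/1Ld/1B | 4r 3w}
  1. BR ⇒ go  {3A/2Mu/1Ld/0B | 2r 3w}
  2. ALU→r4 ⇒ go  {2A/2Mu/1Ld/0B | 0r 2w}
  3. MUL→r1 ⇒ no(RD_PORT)  {2A/2Mu/1Ld/0B | 0r 2w}
  4. MUL→r1 ⇒ no(RD_PORT)  {2A/2Mu/1Ld/0B | 0r 2w}
  5. MEM ⇒ no(RD_PORT)  {2A/2Mu/1Ld/0B | 0r 2w}
  6. ALU→r2 ⇒ no(RD_PORT)  {2A/2Mu/1Ld/0B | 0r 2w}
  7. BR ⇒ no(FU)  {2A/2Mu/1Ld/0B | 0r 2w}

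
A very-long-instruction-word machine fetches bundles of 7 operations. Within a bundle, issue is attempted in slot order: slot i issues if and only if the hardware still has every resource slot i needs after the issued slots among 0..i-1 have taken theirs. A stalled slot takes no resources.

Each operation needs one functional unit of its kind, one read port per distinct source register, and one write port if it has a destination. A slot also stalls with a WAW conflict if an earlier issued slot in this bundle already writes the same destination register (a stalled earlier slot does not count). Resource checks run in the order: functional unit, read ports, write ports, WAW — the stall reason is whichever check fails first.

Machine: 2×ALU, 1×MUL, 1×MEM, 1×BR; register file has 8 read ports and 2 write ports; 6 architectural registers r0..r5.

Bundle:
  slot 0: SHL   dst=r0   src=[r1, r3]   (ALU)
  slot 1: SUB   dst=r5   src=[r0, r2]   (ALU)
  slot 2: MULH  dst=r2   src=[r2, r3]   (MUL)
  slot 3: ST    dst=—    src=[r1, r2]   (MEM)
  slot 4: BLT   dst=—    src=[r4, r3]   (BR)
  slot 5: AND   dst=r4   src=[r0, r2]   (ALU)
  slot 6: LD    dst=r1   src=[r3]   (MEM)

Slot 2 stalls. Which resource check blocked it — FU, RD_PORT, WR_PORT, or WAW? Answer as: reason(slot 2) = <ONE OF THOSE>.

slot 0 (ALU): ISSUE — free A1,Mu1,Ld1,B1 rp6 wp1
slot 1 (ALU): ISSUE — free A0,Mu1,Ld1,B1 rp4 wp0
slot 2 (MUL): stall WR_PORT — free A0,Mu1,Ld1,B1 rp4 wp0
slot 3 (MEM): ISSUE — free A0,Mu1,Ld0,B1 rp2 wp0
slot 4 (BR): ISSUE — free A0,Mu1,Ld0,B0 rp0 wp0
slot 5 (ALU): stall FU — free A0,Mu1,Ld0,B0 rp0 wp0
slot 6 (MEM): stall FU — free A0,Mu1,Ld0,B0 rp0 wp0

reason(slot 2) = WR_PORT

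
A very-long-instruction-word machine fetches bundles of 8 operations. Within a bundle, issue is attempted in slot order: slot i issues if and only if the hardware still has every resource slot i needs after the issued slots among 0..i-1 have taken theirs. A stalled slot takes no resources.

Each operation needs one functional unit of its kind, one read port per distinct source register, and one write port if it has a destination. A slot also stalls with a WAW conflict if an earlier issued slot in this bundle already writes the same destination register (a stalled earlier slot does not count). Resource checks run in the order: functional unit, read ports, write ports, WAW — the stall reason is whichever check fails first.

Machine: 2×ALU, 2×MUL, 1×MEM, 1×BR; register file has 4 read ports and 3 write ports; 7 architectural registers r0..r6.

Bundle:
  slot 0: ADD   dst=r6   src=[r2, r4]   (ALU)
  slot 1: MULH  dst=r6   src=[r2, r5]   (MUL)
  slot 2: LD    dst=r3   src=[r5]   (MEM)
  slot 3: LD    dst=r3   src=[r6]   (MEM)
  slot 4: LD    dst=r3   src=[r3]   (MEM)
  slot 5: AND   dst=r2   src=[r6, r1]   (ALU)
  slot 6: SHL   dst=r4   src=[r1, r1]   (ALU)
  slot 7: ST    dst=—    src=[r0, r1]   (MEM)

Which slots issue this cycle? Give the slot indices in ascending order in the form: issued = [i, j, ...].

#0 ALU src=r2,r4 dispatched  <A:1 Mu:2 Ld:1 B:1 rd:2 wr:2>
#1 MUL src=r2,r5 held:WAW  <A:1 Mu:2 Ld:1 B:1 rd:2 wr:2>
#2 MEM src=r5 dispatched  <A:1 Mu:2 Ld:0 B:1 rd:1 wr:1>
#3 MEM src=r6 held:FU  <A:1 Mu:2 Ld:0 B:1 rd:1 wr:1>
#4 MEM src=r3 held:FU  <A:1 Mu:2 Ld:0 B:1 rd:1 wr:1>
#5 ALU src=r6,r1 held:RD_PORT  <A:1 Mu:2 Ld:0 B:1 rd:1 wr:1>
#6 ALU src=r1,r1 dispatched  <A:0 Mu:2 Ld:0 B:1 rd:0 wr:0>
#7 MEM src=r0,r1 held:FU  <A:0 Mu:2 Ld:0 B:1 rd:0 wr:0>

issued = [0, 2, 6]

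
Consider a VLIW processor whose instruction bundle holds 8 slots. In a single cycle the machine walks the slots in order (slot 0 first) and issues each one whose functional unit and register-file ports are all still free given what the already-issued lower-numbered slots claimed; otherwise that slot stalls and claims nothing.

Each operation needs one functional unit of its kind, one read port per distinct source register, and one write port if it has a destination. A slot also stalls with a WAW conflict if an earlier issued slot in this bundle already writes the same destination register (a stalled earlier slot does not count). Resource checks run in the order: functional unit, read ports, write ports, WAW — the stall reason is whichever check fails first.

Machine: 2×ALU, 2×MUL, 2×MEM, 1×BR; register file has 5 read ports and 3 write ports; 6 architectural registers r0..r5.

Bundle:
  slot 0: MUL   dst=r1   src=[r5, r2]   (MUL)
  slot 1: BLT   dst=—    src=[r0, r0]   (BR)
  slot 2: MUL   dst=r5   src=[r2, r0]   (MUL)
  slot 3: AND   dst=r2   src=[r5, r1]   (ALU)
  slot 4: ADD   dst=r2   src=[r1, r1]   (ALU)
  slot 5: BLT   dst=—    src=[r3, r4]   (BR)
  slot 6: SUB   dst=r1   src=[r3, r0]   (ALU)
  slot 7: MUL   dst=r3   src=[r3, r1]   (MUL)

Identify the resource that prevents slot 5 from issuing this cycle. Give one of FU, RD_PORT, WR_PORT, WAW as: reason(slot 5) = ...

reason(slot 5) = FU

(0) want 1×MUL +2rd +1wr — yes → AL2|MU1|ME2|BR1|rd3|wr2
(1) want 1×BR +1rd +0wr — yes → AL2|MU1|ME2|BR0|rd2|wr2
(2) want 1×MUL +2rd +1wr — yes → AL2|MU0|ME2|BR0|rd0|wr1
(3) want 1×ALU +2rd +1wr — RD_PORT → AL2|MU0|ME2|BR0|rd0|wr1
(4) want 1×ALU +1rd +1wr — RD_PORT → AL2|MU0|ME2|BR0|rd0|wr1
(5) want 1×BR +2rd +0wr — FU → AL2|MU0|ME2|BR0|rd0|wr1
(6) want 1×ALU +2rd +1wr — RD_PORT → AL2|MU0|ME2|BR0|rd0|wr1
(7) want 1×MUL +2rd +1wr — FU → AL2|MU0|ME2|BR0|rd0|wr1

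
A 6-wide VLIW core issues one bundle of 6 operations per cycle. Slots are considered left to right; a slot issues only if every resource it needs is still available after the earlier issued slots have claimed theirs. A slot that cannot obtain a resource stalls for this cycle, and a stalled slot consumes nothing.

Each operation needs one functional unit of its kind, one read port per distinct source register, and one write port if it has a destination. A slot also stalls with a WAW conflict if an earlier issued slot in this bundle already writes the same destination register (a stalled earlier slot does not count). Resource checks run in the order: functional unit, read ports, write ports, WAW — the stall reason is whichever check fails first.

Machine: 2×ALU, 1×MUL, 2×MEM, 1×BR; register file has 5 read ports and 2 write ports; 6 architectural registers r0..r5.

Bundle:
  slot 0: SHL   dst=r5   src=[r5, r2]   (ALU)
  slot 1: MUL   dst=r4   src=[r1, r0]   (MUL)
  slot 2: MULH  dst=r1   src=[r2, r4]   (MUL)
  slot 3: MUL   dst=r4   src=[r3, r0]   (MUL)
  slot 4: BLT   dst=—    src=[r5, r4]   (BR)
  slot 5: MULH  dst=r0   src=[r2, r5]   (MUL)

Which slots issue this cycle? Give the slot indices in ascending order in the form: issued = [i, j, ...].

[0] ALU needs rd=2 wr=1: ok; after: ALU=1 MUL=1 MEM=2 BR=1, R=3, W=1
[1] MUL needs rd=2 wr=1: ok; after: ALU=1 MUL=0 MEM=2 BR=1, R=1, W=0
[2] MUL needs rd=2 wr=1: FU; after: ALU=1 MUL=0 MEM=2 BR=1, R=1, W=0
[3] MUL needs rd=2 wr=1: FU; after: ALU=1 MUL=0 MEM=2 BR=1, R=1, W=0
[4] BR needs rd=2 wr=0: RD_PORT; after: ALU=1 MUL=0 MEM=2 BR=1, R=1, W=0
[5] MUL needs rd=2 wr=1: FU; after: ALU=1 MUL=0 MEM=2 BR=1, R=1, W=0

issued = [0, 1]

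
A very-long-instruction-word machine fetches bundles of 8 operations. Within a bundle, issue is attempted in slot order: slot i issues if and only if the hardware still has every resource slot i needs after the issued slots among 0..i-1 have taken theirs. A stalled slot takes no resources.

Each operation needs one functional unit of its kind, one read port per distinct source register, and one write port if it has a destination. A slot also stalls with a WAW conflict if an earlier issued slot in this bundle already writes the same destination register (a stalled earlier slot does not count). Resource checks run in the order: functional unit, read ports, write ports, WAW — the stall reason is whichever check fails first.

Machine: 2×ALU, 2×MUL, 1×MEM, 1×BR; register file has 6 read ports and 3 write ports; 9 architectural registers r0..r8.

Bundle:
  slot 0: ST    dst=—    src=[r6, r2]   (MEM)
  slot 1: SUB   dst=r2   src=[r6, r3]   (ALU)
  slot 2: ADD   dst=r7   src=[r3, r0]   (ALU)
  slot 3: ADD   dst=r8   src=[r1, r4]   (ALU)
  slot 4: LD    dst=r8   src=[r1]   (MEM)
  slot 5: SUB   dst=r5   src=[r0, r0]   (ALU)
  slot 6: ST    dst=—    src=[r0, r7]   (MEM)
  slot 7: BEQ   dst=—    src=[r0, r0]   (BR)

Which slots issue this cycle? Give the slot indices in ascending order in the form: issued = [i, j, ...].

  0. MEM ⇒ go  {2A/2Mu/0Ld/1B | 4r 3w}
  1. ALU→r2 ⇒ go  {1A/2Mu/0Ld/1B | 2r 2w}
  2. ALU→r7 ⇒ go  {0A/2Mu/0Ld/1B | 0r 1w}
  3. ALU→r8 ⇒ no(FU)  {0A/2Mu/0Ld/1B | 0r 1w}
  4. MEM→r8 ⇒ no(FU)  {0A/2Mu/0Ld/1B | 0r 1w}
  5. ALU→r5 ⇒ no(FU)  {0A/2Mu/0Ld/1B | 0r 1w}
  6. MEM ⇒ no(FU)  {0A/2Mu/0Ld/1B | 0r 1w}
  7. BR ⇒ no(RD_PORT)  {0A/2Mu/0Ld/1B | 0r 1w}

issued = [0, 1, 2]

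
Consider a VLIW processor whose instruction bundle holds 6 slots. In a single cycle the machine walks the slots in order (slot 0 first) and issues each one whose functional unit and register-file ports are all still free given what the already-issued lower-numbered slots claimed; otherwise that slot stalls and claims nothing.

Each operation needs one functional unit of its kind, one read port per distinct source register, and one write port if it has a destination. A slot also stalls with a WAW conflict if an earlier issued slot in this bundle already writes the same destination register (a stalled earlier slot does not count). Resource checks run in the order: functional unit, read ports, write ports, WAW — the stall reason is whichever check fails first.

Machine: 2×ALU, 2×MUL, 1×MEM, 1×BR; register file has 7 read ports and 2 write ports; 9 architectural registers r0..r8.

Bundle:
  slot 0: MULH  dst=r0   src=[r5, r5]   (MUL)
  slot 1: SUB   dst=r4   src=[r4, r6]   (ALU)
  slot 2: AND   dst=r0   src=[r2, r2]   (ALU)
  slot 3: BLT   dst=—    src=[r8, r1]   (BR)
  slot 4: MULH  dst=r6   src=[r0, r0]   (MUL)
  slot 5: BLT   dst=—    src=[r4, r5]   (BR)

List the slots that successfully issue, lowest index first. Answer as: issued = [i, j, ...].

issued = [0, 1, 3]

(0) want 1×MUL +1rd +1wr — yes → AL2|MU1|ME1|BR1|rd6|wr1
(1) want 1×ALU +2rd +1wr — yes → AL1|MU1|ME1|BR1|rd4|wr0
(2) want 1×ALU +1rd +1wr — WR_PORT → AL1|MU1|ME1|BR1|rd4|wr0
(3) want 1×BR +2rd +0wr — yes → AL1|MU1|ME1|BR0|rd2|wr0
(4) want 1×MUL +1rd +1wr — WR_PORT → AL1|MU1|ME1|BR0|rd2|wr0
(5) want 1×BR +2rd +0wr — FU → AL1|MU1|ME1|BR0|rd2|wr0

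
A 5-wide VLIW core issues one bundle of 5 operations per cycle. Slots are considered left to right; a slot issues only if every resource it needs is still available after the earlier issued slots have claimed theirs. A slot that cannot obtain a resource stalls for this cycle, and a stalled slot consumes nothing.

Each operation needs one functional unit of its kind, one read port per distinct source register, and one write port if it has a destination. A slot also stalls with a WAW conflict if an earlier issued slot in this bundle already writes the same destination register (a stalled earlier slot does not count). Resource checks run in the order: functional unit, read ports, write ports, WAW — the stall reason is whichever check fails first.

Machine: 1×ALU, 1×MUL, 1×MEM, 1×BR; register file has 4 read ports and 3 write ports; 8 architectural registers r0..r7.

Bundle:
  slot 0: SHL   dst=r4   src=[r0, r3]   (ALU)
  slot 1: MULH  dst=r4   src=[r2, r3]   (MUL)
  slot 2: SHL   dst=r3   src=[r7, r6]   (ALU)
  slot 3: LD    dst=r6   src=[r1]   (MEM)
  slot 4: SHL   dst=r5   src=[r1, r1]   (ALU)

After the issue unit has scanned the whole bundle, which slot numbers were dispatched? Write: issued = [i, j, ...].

issued = [0, 3]

slot 0 (ALU): ISSUE — free A0,Mu1,Ld1,B1 rp2 wp2
slot 1 (MUL): stall WAW — free A0,Mu1,Ld1,B1 rp2 wp2
slot 2 (ALU): stall FU — free A0,Mu1,Ld1,B1 rp2 wp2
slot 3 (MEM): ISSUE — free A0,Mu1,Ld0,B1 rp1 wp1
slot 4 (ALU): stall FU — free A0,Mu1,Ld0,B1 rp1 wp1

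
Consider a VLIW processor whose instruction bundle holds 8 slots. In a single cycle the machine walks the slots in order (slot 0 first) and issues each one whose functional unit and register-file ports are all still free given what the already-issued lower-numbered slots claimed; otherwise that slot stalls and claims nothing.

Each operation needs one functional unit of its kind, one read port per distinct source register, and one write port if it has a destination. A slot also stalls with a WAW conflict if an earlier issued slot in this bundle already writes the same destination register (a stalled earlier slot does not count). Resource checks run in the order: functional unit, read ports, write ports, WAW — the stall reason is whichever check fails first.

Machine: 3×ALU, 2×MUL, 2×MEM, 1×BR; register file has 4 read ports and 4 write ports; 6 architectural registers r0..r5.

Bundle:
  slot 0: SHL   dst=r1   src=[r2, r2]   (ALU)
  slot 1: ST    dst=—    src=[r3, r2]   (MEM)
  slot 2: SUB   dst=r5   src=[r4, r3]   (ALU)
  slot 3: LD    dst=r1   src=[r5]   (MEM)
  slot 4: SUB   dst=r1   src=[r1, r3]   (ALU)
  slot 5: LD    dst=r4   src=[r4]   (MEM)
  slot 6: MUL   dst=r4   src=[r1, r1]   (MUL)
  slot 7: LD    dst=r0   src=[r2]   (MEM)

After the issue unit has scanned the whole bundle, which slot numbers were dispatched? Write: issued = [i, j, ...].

slot 0 (ALU): ISSUE — free A2,Mu2,Ld2,B1 rp3 wp3
slot 1 (MEM): ISSUE — free A2,Mu2,Ld1,B1 rp1 wp3
slot 2 (ALU): stall RD_PORT — free A2,Mu2,Ld1,B1 rp1 wp3
slot 3 (MEM): stall WAW — free A2,Mu2,Ld1,B1 rp1 wp3
slot 4 (ALU): stall RD_PORT — free A2,Mu2,Ld1,B1 rp1 wp3
slot 5 (MEM): ISSUE — free A2,Mu2,Ld0,B1 rp0 wp2
slot 6 (MUL): stall RD_PORT — free A2,Mu2,Ld0,B1 rp0 wp2
slot 7 (MEM): stall FU — free A2,Mu2,Ld0,B1 rp0 wp2

issued = [0, 1, 5]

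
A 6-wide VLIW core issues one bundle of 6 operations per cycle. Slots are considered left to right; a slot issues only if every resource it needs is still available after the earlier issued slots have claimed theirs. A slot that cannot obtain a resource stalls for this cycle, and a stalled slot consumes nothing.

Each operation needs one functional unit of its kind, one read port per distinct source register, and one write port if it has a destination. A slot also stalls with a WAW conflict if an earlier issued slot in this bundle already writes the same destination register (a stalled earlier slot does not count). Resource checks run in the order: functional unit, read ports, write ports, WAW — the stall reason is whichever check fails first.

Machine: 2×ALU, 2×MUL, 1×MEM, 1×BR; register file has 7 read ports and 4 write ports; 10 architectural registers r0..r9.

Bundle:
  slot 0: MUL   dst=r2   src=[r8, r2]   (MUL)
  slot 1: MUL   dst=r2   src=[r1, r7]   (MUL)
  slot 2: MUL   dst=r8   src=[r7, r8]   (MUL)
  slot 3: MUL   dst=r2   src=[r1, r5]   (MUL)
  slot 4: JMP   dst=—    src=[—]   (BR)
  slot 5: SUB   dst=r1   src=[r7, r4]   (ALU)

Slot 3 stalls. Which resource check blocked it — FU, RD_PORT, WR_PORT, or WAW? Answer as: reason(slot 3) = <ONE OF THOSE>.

  0. MUL→r2 ⇒ go  {2A/1Mu/1Ld/1B | 5r 3w}
  1. MUL→r2 ⇒ no(WAW)  {2A/1Mu/1Ld/1B | 5r 3w}
  2. MUL→r8 ⇒ go  {2A/0Mu/1Ld/1B | 3r 2w}
  3. MUL→r2 ⇒ no(FU)  {2A/0Mu/1Ld/1B | 3r 2w}
  4. BR ⇒ go  {2A/0Mu/1Ld/0B | 3r 2w}
  5. ALU→r1 ⇒ go  {1A/0Mu/1Ld/0B | 1r 1w}

reason(slot 3) = FU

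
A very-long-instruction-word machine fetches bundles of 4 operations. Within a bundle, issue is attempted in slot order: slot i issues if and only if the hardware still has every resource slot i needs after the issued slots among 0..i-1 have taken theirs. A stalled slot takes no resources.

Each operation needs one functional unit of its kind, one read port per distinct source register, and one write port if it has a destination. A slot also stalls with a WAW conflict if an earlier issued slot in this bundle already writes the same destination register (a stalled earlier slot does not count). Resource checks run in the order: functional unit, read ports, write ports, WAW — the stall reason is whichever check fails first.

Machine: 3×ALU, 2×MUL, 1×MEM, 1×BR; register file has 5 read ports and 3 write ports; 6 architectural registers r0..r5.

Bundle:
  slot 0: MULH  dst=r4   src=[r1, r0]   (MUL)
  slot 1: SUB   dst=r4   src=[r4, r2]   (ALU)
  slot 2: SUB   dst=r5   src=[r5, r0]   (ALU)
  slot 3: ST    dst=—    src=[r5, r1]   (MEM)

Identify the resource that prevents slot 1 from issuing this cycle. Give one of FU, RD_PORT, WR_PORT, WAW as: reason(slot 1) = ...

reason(slot 1) = WAW

  0. MUL→r4 ⇒ go  {3A/1Mu/1Ld/1B | 3r 2w}
  1. ALU→r4 ⇒ no(WAW)  {3A/1Mu/1Ld/1B | 3r 2w}
  2. ALU→r5 ⇒ go  {2A/1Mu/1Ld/1B | 1r 1w}
  3. MEM ⇒ no(RD_PORT)  {2A/1Mu/1Ld/1B | 1r 1w}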